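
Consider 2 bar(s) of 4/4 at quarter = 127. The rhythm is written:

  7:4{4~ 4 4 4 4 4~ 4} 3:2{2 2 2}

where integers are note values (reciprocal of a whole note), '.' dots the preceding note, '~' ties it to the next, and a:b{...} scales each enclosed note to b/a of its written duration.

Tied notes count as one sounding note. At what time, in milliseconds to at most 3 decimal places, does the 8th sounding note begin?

note 8 onset = 20/3b = 3149.606ms

1. 0.0ms @ 0 + 539.933ms (8/7)
2. 539.933ms @ 8/7 + 269.966ms (4/7)
3. 809.899ms @ 12/7 + 269.966ms (4/7)
4. 1079.865ms @ 16/7 + 269.966ms (4/7)
5. 1349.831ms @ 20/7 + 539.933ms (8/7)
6. 1889.764ms @ 4 + 629.921ms (4/3)
7. 2519.685ms @ 16/3 + 629.921ms (4/3)
8. 3149.606ms @ 20/3 + 629.921ms (4/3)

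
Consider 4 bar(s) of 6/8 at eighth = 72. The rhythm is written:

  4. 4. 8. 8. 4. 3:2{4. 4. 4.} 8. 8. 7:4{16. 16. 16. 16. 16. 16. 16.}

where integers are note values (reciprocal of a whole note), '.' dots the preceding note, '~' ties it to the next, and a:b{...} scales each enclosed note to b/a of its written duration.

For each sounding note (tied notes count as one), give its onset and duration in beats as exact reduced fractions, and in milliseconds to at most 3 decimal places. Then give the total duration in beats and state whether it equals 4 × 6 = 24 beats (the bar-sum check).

1) 0.0ms=0b +2500.0ms=3b
2) 2500.0ms=3b +2500.0ms=3b
3) 5000.0ms=6b +1250.0ms=3/2b
4) 6250.0ms=15/2b +1250.0ms=3/2b
5) 7500.0ms=9b +2500.0ms=3b
6) 10000.0ms=12b +1666.667ms=2b
7) 11666.667ms=14b +1666.667ms=2b
8) 13333.333ms=16b +1666.667ms=2b
9) 15000.0ms=18b +1250.0ms=3/2b
10) 16250.0ms=39/2b +1250.0ms=3/2b
11) 17500.0ms=21b +357.143ms=3/7b
12) 17857.143ms=150/7b +357.143ms=3/7b
13) 18214.286ms=153/7b +357.143ms=3/7b
14) 18571.429ms=156/7b +357.143ms=3/7b
15) 18928.571ms=159/7b +357.143ms=3/7b
16) 19285.714ms=162/7b +357.143ms=3/7b
17) 19642.857ms=165/7b +357.143ms=3/7b
Σ=24b of 24 (72bpm 6/8) — PASS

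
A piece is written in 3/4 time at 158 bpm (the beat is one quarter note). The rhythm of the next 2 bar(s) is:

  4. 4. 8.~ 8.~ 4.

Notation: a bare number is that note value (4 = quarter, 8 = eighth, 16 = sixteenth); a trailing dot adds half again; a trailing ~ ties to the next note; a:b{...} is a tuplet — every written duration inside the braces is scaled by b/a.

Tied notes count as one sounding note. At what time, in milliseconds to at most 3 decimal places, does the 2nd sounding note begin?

1. 0.0ms @ 0 + 569.62ms (3/2)
2. 569.62ms @ 3/2 + 569.62ms (3/2)
3. 1139.241ms @ 3 + 1139.241ms (3)

note 2 onset = 3/2b = 569.62ms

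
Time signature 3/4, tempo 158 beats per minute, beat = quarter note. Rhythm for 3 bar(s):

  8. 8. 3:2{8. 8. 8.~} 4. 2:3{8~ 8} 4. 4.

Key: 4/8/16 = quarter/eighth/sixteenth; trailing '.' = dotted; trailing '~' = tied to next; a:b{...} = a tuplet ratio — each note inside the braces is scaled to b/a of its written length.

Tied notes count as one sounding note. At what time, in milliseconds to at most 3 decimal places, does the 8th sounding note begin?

1. 0.0ms @ 0 + 284.81ms (3/4)
2. 284.81ms @ 3/4 + 284.81ms (3/4)
3. 569.62ms @ 3/2 + 189.873ms (1/2)
4. 759.494ms @ 2 + 189.873ms (1/2)
5. 949.367ms @ 5/2 + 759.494ms (2)
6. 1708.861ms @ 9/2 + 569.62ms (3/2)
7. 2278.481ms @ 6 + 569.62ms (3/2)
8. 2848.101ms @ 15/2 + 569.62ms (3/2)

note 8 onset = 15/2b = 2848.101ms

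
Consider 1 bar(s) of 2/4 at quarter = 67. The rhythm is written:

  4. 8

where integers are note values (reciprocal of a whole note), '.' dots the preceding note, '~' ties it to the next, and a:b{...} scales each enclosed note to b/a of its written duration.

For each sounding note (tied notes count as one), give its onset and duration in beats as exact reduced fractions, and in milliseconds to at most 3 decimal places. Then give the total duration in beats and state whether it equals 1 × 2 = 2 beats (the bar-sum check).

1) 0.0ms=0b +1343.284ms=3/2b
2) 1343.284ms=3/2b +447.761ms=1/2b
Σ=2b of 2 (67bpm 2/4) — PASS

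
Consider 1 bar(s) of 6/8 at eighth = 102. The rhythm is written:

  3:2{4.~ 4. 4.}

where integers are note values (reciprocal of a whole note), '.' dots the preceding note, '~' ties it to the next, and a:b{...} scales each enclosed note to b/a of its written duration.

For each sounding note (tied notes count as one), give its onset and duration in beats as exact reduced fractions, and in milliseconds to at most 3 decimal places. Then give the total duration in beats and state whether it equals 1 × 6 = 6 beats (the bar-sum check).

1) 0.0ms=0b +2352.941ms=4b
2) 2352.941ms=4b +1176.471ms=2b
Σ=6b of 6 (102bpm 6/8) — PASS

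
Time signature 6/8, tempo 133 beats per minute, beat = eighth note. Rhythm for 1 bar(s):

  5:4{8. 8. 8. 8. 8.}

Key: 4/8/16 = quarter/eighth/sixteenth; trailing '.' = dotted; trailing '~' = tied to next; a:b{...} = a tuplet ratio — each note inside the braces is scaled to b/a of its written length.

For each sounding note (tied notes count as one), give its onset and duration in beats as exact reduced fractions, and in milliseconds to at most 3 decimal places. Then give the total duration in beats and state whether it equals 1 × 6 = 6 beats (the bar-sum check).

1) 0.0ms=0b +541.353ms=6/5b
2) 541.353ms=6/5b +541.353ms=6/5b
3) 1082.707ms=12/5b +541.353ms=6/5b
4) 1624.06ms=18/5b +541.353ms=6/5b
5) 2165.414ms=24/5b +541.353ms=6/5b
Σ=6b of 6 (133bpm 6/8) — PASS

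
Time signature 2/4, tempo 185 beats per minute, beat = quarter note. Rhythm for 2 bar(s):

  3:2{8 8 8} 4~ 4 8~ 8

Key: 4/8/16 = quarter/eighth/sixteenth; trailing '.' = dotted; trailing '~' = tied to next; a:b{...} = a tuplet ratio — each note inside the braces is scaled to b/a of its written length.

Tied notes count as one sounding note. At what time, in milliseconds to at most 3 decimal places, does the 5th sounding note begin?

1. 0.0ms @ 0 + 108.108ms (1/3)
2. 108.108ms @ 1/3 + 108.108ms (1/3)
3. 216.216ms @ 2/3 + 108.108ms (1/3)
4. 324.324ms @ 1 + 648.649ms (2)
5. 972.973ms @ 3 + 324.324ms (1)

note 5 onset = 3b = 972.973ms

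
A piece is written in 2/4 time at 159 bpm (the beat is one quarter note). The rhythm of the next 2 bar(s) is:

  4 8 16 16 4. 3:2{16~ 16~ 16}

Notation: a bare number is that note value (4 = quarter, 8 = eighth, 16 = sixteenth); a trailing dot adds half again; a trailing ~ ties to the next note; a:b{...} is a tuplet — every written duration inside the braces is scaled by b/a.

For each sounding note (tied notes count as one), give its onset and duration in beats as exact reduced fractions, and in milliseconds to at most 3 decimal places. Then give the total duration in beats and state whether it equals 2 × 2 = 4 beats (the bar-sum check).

1) 0.0ms=0b +377.358ms=1b
2) 377.358ms=1b +188.679ms=1/2b
3) 566.038ms=3/2b +94.34ms=1/4b
4) 660.377ms=7/4b +94.34ms=1/4b
5) 754.717ms=2b +566.038ms=3/2b
6) 1320.755ms=7/2b +188.679ms=1/2b
Σ=4b of 4 (159bpm 2/4) — PASS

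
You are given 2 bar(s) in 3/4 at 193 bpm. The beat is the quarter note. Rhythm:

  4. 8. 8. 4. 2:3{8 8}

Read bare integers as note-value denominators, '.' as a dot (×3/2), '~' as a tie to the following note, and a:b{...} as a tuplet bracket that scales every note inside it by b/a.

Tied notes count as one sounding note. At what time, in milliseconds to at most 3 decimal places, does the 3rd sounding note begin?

1. 0.0ms @ 0 + 466.321ms (3/2)
2. 466.321ms @ 3/2 + 233.161ms (3/4)
3. 699.482ms @ 9/4 + 233.161ms (3/4)
4. 932.642ms @ 3 + 466.321ms (3/2)
5. 1398.964ms @ 9/2 + 233.161ms (3/4)
6. 1632.124ms @ 21/4 + 233.161ms (3/4)

note 3 onset = 9/4b = 699.482ms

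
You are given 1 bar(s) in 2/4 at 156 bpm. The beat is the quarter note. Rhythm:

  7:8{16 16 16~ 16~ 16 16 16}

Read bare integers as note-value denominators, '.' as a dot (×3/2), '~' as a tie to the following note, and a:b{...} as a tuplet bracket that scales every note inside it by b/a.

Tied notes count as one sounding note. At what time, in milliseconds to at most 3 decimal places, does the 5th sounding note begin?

note 5 onset = 12/7b = 659.341ms

1. 0.0ms @ 0 + 109.89ms (2/7)
2. 109.89ms @ 2/7 + 109.89ms (2/7)
3. 219.78ms @ 4/7 + 329.67ms (6/7)
4. 549.451ms @ 10/7 + 109.89ms (2/7)
5. 659.341ms @ 12/7 + 109.89ms (2/7)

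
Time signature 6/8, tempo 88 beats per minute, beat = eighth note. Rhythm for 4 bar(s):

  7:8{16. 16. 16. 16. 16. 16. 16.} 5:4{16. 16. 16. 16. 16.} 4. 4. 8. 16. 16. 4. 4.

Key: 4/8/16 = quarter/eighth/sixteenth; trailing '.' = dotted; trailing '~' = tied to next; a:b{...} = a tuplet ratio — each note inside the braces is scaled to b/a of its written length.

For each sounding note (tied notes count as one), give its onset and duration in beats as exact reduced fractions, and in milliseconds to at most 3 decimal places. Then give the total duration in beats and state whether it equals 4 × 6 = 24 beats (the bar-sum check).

1) 0.0ms=0b +584.416ms=6/7b
2) 584.416ms=6/7b +584.416ms=6/7b
3) 1168.831ms=12/7b +584.416ms=6/7b
4) 1753.247ms=18/7b +584.416ms=6/7b
5) 2337.662ms=24/7b +584.416ms=6/7b
6) 2922.078ms=30/7b +584.416ms=6/7b
7) 3506.494ms=36/7b +584.416ms=6/7b
8) 4090.909ms=6b +409.091ms=3/5b
9) 4500.0ms=33/5b +409.091ms=3/5b
10) 4909.091ms=36/5b +409.091ms=3/5b
11) 5318.182ms=39/5b +409.091ms=3/5b
12) 5727.273ms=42/5b +409.091ms=3/5b
13) 6136.364ms=9b +2045.455ms=3b
14) 8181.818ms=12b +2045.455ms=3b
15) 10227.273ms=15b +1022.727ms=3/2b
16) 11250.0ms=33/2b +511.364ms=3/4b
17) 11761.364ms=69/4b +511.364ms=3/4b
18) 12272.727ms=18b +2045.455ms=3b
19) 14318.182ms=21b +2045.455ms=3b
Σ=24b of 24 (88bpm 6/8) — PASS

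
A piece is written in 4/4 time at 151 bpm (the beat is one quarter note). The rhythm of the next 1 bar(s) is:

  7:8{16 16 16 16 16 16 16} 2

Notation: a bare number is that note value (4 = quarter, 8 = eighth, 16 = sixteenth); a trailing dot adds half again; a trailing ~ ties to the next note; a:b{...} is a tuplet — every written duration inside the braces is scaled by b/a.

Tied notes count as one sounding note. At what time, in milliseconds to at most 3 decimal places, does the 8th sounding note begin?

note 8 onset = 2b = 794.702ms

1. 0.0ms @ 0 + 113.529ms (2/7)
2. 113.529ms @ 2/7 + 113.529ms (2/7)
3. 227.058ms @ 4/7 + 113.529ms (2/7)
4. 340.587ms @ 6/7 + 113.529ms (2/7)
5. 454.115ms @ 8/7 + 113.529ms (2/7)
6. 567.644ms @ 10/7 + 113.529ms (2/7)
7. 681.173ms @ 12/7 + 113.529ms (2/7)
8. 794.702ms @ 2 + 794.702ms (2)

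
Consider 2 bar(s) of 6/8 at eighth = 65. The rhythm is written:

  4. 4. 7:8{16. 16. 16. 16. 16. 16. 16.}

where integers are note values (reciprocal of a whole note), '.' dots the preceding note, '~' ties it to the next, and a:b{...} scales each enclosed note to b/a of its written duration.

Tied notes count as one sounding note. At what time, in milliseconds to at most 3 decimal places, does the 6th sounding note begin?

1. 0.0ms @ 0 + 2769.231ms (3)
2. 2769.231ms @ 3 + 2769.231ms (3)
3. 5538.462ms @ 6 + 791.209ms (6/7)
4. 6329.67ms @ 48/7 + 791.209ms (6/7)
5. 7120.879ms @ 54/7 + 791.209ms (6/7)
6. 7912.088ms @ 60/7 + 791.209ms (6/7)
7. 8703.297ms @ 66/7 + 791.209ms (6/7)
8. 9494.505ms @ 72/7 + 791.209ms (6/7)
9. 10285.714ms @ 78/7 + 791.209ms (6/7)

note 6 onset = 60/7b = 7912.088ms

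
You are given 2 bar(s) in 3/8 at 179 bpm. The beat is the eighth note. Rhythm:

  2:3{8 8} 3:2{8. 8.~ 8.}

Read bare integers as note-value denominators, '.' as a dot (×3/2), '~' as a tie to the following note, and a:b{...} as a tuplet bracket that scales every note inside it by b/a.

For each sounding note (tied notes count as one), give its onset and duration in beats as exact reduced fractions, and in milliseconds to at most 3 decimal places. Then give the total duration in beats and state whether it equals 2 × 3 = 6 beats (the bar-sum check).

1) 0.0ms=0b +502.793ms=3/2b
2) 502.793ms=3/2b +502.793ms=3/2b
3) 1005.587ms=3b +335.196ms=1b
4) 1340.782ms=4b +670.391ms=2b
Σ=6b of 6 (179bpm 3/8) — PASS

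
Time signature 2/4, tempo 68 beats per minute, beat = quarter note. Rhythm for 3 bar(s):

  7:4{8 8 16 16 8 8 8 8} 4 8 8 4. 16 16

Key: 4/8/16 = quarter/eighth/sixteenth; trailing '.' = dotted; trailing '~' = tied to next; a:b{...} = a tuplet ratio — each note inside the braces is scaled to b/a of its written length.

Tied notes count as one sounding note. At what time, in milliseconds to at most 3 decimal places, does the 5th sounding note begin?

1. 0.0ms @ 0 + 252.101ms (2/7)
2. 252.101ms @ 2/7 + 252.101ms (2/7)
3. 504.202ms @ 4/7 + 126.05ms (1/7)
4. 630.252ms @ 5/7 + 126.05ms (1/7)
5. 756.303ms @ 6/7 + 252.101ms (2/7)
6. 1008.403ms @ 8/7 + 252.101ms (2/7)
7. 1260.504ms @ 10/7 + 252.101ms (2/7)
8. 1512.605ms @ 12/7 + 252.101ms (2/7)
9. 1764.706ms @ 2 + 882.353ms (1)
10. 2647.059ms @ 3 + 441.176ms (1/2)
11. 3088.235ms @ 7/2 + 441.176ms (1/2)
12. 3529.412ms @ 4 + 1323.529ms (3/2)
13. 4852.941ms @ 11/2 + 220.588ms (1/4)
14. 5073.529ms @ 23/4 + 220.588ms (1/4)

note 5 onset = 6/7b = 756.303ms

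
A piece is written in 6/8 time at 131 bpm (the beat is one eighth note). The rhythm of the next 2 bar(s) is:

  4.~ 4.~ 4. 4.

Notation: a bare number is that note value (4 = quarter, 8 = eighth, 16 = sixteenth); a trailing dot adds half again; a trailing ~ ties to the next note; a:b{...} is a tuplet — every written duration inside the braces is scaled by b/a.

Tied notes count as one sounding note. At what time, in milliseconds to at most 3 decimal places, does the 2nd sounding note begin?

1. 0.0ms @ 0 + 4122.137ms (9)
2. 4122.137ms @ 9 + 1374.046ms (3)

note 2 onset = 9b = 4122.137ms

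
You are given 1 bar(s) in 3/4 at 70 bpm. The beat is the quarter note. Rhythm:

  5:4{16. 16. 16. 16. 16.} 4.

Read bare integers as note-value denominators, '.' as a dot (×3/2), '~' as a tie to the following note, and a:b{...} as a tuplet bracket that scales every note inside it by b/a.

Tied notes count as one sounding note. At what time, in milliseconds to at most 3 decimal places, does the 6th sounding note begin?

note 6 onset = 3/2b = 1285.714ms

1. 0.0ms @ 0 + 257.143ms (3/10)
2. 257.143ms @ 3/10 + 257.143ms (3/10)
3. 514.286ms @ 3/5 + 257.143ms (3/10)
4. 771.429ms @ 9/10 + 257.143ms (3/10)
5. 1028.571ms @ 6/5 + 257.143ms (3/10)
6. 1285.714ms @ 3/2 + 1285.714ms (3/2)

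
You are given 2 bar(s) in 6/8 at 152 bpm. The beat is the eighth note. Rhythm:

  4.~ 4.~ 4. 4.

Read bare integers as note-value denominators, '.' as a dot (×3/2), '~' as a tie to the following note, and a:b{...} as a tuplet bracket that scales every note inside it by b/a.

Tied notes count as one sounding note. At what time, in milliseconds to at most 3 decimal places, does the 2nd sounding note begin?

1. 0.0ms @ 0 + 3552.632ms (9)
2. 3552.632ms @ 9 + 1184.211ms (3)

note 2 onset = 9b = 3552.632ms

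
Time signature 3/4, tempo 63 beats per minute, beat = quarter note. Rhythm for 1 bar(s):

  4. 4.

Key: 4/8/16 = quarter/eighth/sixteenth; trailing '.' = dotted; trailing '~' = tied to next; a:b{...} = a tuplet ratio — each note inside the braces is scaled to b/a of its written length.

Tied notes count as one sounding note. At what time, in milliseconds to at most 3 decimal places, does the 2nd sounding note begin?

note 2 onset = 3/2b = 1428.571ms

1. 0.0ms @ 0 + 1428.571ms (3/2)
2. 1428.571ms @ 3/2 + 1428.571ms (3/2)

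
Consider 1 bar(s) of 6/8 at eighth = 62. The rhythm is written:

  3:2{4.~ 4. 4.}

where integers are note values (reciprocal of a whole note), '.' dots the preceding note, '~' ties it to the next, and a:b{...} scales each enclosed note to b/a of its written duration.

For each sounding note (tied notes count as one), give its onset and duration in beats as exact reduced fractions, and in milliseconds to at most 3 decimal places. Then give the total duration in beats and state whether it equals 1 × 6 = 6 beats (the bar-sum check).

1) 0.0ms=0b +3870.968ms=4b
2) 3870.968ms=4b +1935.484ms=2b
Σ=6b of 6 (62bpm 6/8) — PASS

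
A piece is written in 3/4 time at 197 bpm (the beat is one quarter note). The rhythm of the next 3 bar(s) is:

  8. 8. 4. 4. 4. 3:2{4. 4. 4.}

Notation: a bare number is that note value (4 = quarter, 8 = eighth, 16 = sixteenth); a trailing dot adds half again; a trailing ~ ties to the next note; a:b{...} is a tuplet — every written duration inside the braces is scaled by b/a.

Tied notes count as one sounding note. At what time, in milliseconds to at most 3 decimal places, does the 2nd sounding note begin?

note 2 onset = 3/4b = 228.426ms

1. 0.0ms @ 0 + 228.426ms (3/4)
2. 228.426ms @ 3/4 + 228.426ms (3/4)
3. 456.853ms @ 3/2 + 456.853ms (3/2)
4. 913.706ms @ 3 + 456.853ms (3/2)
5. 1370.558ms @ 9/2 + 456.853ms (3/2)
6. 1827.411ms @ 6 + 304.569ms (1)
7. 2131.98ms @ 7 + 304.569ms (1)
8. 2436.548ms @ 8 + 304.569ms (1)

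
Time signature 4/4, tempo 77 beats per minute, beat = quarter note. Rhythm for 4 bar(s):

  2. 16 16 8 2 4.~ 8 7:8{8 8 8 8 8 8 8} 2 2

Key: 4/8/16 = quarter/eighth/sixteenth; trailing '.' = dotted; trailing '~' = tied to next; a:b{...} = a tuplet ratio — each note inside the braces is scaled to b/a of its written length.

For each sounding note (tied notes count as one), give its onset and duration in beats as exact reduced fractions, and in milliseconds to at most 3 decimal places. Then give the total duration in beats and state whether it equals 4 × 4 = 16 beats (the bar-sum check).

1) 0.0ms=0b +2337.662ms=3b
2) 2337.662ms=3b +194.805ms=1/4b
3) 2532.468ms=13/4b +194.805ms=1/4b
4) 2727.273ms=7/2b +389.61ms=1/2b
5) 3116.883ms=4b +1558.442ms=2b
6) 4675.325ms=6b +1558.442ms=2b
7) 6233.766ms=8b +445.269ms=4/7b
8) 6679.035ms=60/7b +445.269ms=4/7b
9) 7124.304ms=64/7b +445.269ms=4/7b
10) 7569.573ms=68/7b +445.269ms=4/7b
11) 8014.842ms=72/7b +445.269ms=4/7b
12) 8460.111ms=76/7b +445.269ms=4/7b
13) 8905.38ms=80/7b +445.269ms=4/7b
14) 9350.649ms=12b +1558.442ms=2b
15) 10909.091ms=14b +1558.442ms=2b
Σ=16b of 16 (77bpm 4/4) — PASS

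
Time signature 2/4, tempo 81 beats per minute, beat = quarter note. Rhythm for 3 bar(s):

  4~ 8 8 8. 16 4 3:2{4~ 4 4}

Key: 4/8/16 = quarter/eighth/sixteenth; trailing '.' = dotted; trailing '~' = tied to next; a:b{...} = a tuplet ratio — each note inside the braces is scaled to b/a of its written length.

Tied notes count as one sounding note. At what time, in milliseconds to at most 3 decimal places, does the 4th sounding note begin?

1. 0.0ms @ 0 + 1111.111ms (3/2)
2. 1111.111ms @ 3/2 + 370.37ms (1/2)
3. 1481.481ms @ 2 + 555.556ms (3/4)
4. 2037.037ms @ 11/4 + 185.185ms (1/4)
5. 2222.222ms @ 3 + 740.741ms (1)
6. 2962.963ms @ 4 + 987.654ms (4/3)
7. 3950.617ms @ 16/3 + 493.827ms (2/3)

note 4 onset = 11/4b = 2037.037ms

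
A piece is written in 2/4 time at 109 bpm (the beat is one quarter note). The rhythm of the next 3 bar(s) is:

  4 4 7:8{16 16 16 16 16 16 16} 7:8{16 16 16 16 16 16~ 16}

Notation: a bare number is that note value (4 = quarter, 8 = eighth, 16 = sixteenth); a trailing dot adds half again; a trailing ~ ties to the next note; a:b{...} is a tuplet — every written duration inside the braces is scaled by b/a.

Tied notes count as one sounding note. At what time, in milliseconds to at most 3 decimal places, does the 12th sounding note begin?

note 12 onset = 32/7b = 2516.383ms

1. 0.0ms @ 0 + 550.459ms (1)
2. 550.459ms @ 1 + 550.459ms (1)
3. 1100.917ms @ 2 + 157.274ms (2/7)
4. 1258.191ms @ 16/7 + 157.274ms (2/7)
5. 1415.465ms @ 18/7 + 157.274ms (2/7)
6. 1572.739ms @ 20/7 + 157.274ms (2/7)
7. 1730.013ms @ 22/7 + 157.274ms (2/7)
8. 1887.287ms @ 24/7 + 157.274ms (2/7)
9. 2044.561ms @ 26/7 + 157.274ms (2/7)
10. 2201.835ms @ 4 + 157.274ms (2/7)
11. 2359.109ms @ 30/7 + 157.274ms (2/7)
12. 2516.383ms @ 32/7 + 157.274ms (2/7)
13. 2673.657ms @ 34/7 + 157.274ms (2/7)
14. 2830.931ms @ 36/7 + 157.274ms (2/7)
15. 2988.204ms @ 38/7 + 314.548ms (4/7)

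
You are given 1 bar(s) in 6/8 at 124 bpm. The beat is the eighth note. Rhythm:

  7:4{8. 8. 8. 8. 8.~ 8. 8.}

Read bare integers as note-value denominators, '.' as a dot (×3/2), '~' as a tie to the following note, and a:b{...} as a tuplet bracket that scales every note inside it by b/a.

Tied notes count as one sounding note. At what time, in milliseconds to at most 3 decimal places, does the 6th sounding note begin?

1. 0.0ms @ 0 + 414.747ms (6/7)
2. 414.747ms @ 6/7 + 414.747ms (6/7)
3. 829.493ms @ 12/7 + 414.747ms (6/7)
4. 1244.24ms @ 18/7 + 414.747ms (6/7)
5. 1658.986ms @ 24/7 + 829.493ms (12/7)
6. 2488.479ms @ 36/7 + 414.747ms (6/7)

note 6 onset = 36/7b = 2488.479ms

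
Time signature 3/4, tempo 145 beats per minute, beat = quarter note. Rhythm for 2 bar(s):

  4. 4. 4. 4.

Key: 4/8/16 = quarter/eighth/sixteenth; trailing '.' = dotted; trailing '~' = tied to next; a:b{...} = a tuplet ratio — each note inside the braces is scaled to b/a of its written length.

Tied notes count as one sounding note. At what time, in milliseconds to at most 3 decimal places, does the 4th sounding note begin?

1. 0.0ms @ 0 + 620.69ms (3/2)
2. 620.69ms @ 3/2 + 620.69ms (3/2)
3. 1241.379ms @ 3 + 620.69ms (3/2)
4. 1862.069ms @ 9/2 + 620.69ms (3/2)

note 4 onset = 9/2b = 1862.069ms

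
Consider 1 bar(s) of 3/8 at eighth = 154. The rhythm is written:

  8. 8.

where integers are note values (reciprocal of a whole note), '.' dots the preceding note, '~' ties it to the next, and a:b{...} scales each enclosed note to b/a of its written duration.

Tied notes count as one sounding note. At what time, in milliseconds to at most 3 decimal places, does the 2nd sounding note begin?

1. 0.0ms @ 0 + 584.416ms (3/2)
2. 584.416ms @ 3/2 + 584.416ms (3/2)

note 2 onset = 3/2b = 584.416ms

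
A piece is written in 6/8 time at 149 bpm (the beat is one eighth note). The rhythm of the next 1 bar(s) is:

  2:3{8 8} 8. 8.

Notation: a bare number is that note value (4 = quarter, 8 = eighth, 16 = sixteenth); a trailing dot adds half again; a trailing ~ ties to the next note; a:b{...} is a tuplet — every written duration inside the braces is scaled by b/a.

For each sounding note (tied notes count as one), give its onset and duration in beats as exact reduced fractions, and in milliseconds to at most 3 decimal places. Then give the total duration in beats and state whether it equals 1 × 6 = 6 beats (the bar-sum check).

1) 0.0ms=0b +604.027ms=3/2b
2) 604.027ms=3/2b +604.027ms=3/2b
3) 1208.054ms=3b +604.027ms=3/2b
4) 1812.081ms=9/2b +604.027ms=3/2b
Σ=6b of 6 (149bpm 6/8) — PASS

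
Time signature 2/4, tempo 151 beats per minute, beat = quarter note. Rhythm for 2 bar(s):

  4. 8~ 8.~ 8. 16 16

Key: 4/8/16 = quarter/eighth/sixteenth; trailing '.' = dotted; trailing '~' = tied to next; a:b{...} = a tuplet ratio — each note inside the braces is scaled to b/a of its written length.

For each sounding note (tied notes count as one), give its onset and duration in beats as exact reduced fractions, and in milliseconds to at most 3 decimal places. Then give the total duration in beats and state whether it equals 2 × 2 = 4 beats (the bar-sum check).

1) 0.0ms=0b +596.026ms=3/2b
2) 596.026ms=3/2b +794.702ms=2b
3) 1390.728ms=7/2b +99.338ms=1/4b
4) 1490.066ms=15/4b +99.338ms=1/4b
Σ=4b of 4 (151bpm 2/4) — PASS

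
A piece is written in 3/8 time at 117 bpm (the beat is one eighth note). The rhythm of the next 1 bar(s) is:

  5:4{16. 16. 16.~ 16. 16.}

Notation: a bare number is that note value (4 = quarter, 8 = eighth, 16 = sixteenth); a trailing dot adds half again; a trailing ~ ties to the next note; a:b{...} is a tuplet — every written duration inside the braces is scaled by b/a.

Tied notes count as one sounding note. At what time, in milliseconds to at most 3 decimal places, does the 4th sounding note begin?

note 4 onset = 12/5b = 1230.769ms

1. 0.0ms @ 0 + 307.692ms (3/5)
2. 307.692ms @ 3/5 + 307.692ms (3/5)
3. 615.385ms @ 6/5 + 615.385ms (6/5)
4. 1230.769ms @ 12/5 + 307.692ms (3/5)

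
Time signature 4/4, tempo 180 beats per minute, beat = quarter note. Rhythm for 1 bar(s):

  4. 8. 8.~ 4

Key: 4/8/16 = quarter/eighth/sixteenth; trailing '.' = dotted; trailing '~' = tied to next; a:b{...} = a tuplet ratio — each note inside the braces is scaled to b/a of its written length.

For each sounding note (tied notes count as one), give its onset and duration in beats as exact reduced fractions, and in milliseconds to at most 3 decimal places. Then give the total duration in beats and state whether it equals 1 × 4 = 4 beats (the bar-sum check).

1) 0.0ms=0b +500.0ms=3/2b
2) 500.0ms=3/2b +250.0ms=3/4b
3) 750.0ms=9/4b +583.333ms=7/4b
Σ=4b of 4 (180bpm 4/4) — PASS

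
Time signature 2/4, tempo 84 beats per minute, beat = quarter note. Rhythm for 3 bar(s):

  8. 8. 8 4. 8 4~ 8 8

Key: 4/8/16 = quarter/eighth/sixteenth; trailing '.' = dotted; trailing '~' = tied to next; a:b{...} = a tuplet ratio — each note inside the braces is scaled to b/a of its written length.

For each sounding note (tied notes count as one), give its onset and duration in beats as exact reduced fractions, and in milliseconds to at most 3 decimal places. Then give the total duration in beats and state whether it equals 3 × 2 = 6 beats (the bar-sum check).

1) 0.0ms=0b +535.714ms=3/4b
2) 535.714ms=3/4b +535.714ms=3/4b
3) 1071.429ms=3/2b +357.143ms=1/2b
4) 1428.571ms=2b +1071.429ms=3/2b
5) 2500.0ms=7/2b +357.143ms=1/2b
6) 2857.143ms=4b +1071.429ms=3/2b
7) 3928.571ms=11/2b +357.143ms=1/2b
Σ=6b of 6 (84bpm 2/4) — PASS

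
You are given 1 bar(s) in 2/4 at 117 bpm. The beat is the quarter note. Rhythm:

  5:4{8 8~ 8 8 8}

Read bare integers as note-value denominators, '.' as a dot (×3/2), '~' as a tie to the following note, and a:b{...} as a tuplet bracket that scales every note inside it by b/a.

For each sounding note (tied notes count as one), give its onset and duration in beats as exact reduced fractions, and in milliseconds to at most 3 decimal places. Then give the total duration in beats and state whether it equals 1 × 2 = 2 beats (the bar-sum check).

1) 0.0ms=0b +205.128ms=2/5b
2) 205.128ms=2/5b +410.256ms=4/5b
3) 615.385ms=6/5b +205.128ms=2/5b
4) 820.513ms=8/5b +205.128ms=2/5b
Σ=2b of 2 (117bpm 2/4) — PASS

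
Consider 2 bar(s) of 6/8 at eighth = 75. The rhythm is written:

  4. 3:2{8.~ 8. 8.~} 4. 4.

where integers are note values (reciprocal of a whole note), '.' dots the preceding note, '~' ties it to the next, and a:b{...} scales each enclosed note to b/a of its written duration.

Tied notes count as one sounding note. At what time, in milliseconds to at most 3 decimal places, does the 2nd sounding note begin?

1. 0.0ms @ 0 + 2400.0ms (3)
2. 2400.0ms @ 3 + 1600.0ms (2)
3. 4000.0ms @ 5 + 3200.0ms (4)
4. 7200.0ms @ 9 + 2400.0ms (3)

note 2 onset = 3b = 2400.0ms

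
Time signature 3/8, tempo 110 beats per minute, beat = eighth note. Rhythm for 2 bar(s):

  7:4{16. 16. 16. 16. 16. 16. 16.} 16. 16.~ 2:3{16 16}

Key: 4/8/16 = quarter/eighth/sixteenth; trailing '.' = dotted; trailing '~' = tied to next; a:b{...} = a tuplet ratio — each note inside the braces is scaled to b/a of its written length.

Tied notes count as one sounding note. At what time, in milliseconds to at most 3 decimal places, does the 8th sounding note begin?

note 8 onset = 3b = 1636.364ms

1. 0.0ms @ 0 + 233.766ms (3/7)
2. 233.766ms @ 3/7 + 233.766ms (3/7)
3. 467.532ms @ 6/7 + 233.766ms (3/7)
4. 701.299ms @ 9/7 + 233.766ms (3/7)
5. 935.065ms @ 12/7 + 233.766ms (3/7)
6. 1168.831ms @ 15/7 + 233.766ms (3/7)
7. 1402.597ms @ 18/7 + 233.766ms (3/7)
8. 1636.364ms @ 3 + 409.091ms (3/4)
9. 2045.455ms @ 15/4 + 818.182ms (3/2)
10. 2863.636ms @ 21/4 + 409.091ms (3/4)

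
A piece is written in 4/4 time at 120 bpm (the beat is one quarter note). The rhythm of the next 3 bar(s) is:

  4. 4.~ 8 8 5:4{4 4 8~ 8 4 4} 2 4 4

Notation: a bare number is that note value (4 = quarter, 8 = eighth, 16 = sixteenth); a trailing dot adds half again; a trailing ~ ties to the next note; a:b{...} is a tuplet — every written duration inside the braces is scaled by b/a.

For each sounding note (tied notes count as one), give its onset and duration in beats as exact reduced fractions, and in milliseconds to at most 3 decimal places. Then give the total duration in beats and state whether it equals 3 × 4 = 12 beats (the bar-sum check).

1) 0.0ms=0b +750.0ms=3/2b
2) 750.0ms=3/2b +1000.0ms=2b
3) 1750.0ms=7/2b +250.0ms=1/2b
4) 2000.0ms=4b +400.0ms=4/5b
5) 2400.0ms=24/5b +400.0ms=4/5b
6) 2800.0ms=28/5b +400.0ms=4/5b
7) 3200.0ms=32/5b +400.0ms=4/5b
8) 3600.0ms=36/5b +400.0ms=4/5b
9) 4000.0ms=8b +1000.0ms=2b
10) 5000.0ms=10b +500.0ms=1b
11) 5500.0ms=11b +500.0ms=1b
Σ=12b of 12 (120bpm 4/4) — PASS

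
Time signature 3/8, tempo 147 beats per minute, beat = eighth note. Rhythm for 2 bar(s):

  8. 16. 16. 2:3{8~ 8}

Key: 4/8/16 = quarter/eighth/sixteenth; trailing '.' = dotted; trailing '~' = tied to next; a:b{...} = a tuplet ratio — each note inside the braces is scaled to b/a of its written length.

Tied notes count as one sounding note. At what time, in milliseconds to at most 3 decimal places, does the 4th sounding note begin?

1. 0.0ms @ 0 + 612.245ms (3/2)
2. 612.245ms @ 3/2 + 306.122ms (3/4)
3. 918.367ms @ 9/4 + 306.122ms (3/4)
4. 1224.49ms @ 3 + 1224.49ms (3)

note 4 onset = 3b = 1224.49ms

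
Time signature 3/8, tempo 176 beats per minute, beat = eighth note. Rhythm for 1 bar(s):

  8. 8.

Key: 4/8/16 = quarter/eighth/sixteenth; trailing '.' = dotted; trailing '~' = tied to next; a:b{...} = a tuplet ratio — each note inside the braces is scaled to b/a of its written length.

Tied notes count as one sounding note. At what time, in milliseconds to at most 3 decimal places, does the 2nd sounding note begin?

note 2 onset = 3/2b = 511.364ms

1. 0.0ms @ 0 + 511.364ms (3/2)
2. 511.364ms @ 3/2 + 511.364ms (3/2)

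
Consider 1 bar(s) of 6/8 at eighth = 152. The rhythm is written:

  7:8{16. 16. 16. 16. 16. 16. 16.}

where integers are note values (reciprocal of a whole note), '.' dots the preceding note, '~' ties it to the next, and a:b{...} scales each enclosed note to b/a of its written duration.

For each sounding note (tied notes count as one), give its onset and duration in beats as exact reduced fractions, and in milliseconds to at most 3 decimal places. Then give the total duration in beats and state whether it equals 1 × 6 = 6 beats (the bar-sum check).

1) 0.0ms=0b +338.346ms=6/7b
2) 338.346ms=6/7b +338.346ms=6/7b
3) 676.692ms=12/7b +338.346ms=6/7b
4) 1015.038ms=18/7b +338.346ms=6/7b
5) 1353.383ms=24/7b +338.346ms=6/7b
6) 1691.729ms=30/7b +338.346ms=6/7b
7) 2030.075ms=36/7b +338.346ms=6/7b
Σ=6b of 6 (152bpm 6/8) — PASS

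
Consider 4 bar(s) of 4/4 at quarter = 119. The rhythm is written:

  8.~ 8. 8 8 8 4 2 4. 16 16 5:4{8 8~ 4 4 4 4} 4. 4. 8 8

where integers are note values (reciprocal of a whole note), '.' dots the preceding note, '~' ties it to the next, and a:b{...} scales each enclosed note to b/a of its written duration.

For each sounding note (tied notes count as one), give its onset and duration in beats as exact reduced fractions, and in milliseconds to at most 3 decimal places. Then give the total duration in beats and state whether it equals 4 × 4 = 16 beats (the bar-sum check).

1) 0.0ms=0b +756.303ms=3/2b
2) 756.303ms=3/2b +252.101ms=1/2b
3) 1008.403ms=2b +252.101ms=1/2b
4) 1260.504ms=5/2b +252.101ms=1/2b
5) 1512.605ms=3b +504.202ms=1b
6) 2016.807ms=4b +1008.403ms=2b
7) 3025.21ms=6b +756.303ms=3/2b
8) 3781.513ms=15/2b +126.05ms=1/4b
9) 3907.563ms=31/4b +126.05ms=1/4b
10) 4033.613ms=8b +201.681ms=2/5b
11) 4235.294ms=42/5b +605.042ms=6/5b
12) 4840.336ms=48/5b +403.361ms=4/5b
13) 5243.697ms=52/5b +403.361ms=4/5b
14) 5647.059ms=56/5b +403.361ms=4/5b
15) 6050.42ms=12b +756.303ms=3/2b
16) 6806.723ms=27/2b +756.303ms=3/2b
17) 7563.025ms=15b +252.101ms=1/2b
18) 7815.126ms=31/2b +252.101ms=1/2b
Σ=16b of 16 (119bpm 4/4) — PASS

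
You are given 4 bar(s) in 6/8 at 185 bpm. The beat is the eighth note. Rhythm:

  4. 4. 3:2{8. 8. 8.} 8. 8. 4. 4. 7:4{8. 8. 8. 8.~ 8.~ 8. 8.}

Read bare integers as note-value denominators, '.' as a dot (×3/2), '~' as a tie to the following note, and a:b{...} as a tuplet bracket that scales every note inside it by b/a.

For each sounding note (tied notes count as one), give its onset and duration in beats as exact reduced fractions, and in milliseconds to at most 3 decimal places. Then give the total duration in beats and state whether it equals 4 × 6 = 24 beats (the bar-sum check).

1) 0.0ms=0b +972.973ms=3b
2) 972.973ms=3b +972.973ms=3b
3) 1945.946ms=6b +324.324ms=1b
4) 2270.27ms=7b +324.324ms=1b
5) 2594.595ms=8b +324.324ms=1b
6) 2918.919ms=9b +486.486ms=3/2b
7) 3405.405ms=21/2b +486.486ms=3/2b
8) 3891.892ms=12b +972.973ms=3b
9) 4864.865ms=15b +972.973ms=3b
10) 5837.838ms=18b +277.992ms=6/7b
11) 6115.83ms=132/7b +277.992ms=6/7b
12) 6393.822ms=138/7b +277.992ms=6/7b
13) 6671.815ms=144/7b +833.977ms=18/7b
14) 7505.792ms=162/7b +277.992ms=6/7b
Σ=24b of 24 (185bpm 6/8) — PASS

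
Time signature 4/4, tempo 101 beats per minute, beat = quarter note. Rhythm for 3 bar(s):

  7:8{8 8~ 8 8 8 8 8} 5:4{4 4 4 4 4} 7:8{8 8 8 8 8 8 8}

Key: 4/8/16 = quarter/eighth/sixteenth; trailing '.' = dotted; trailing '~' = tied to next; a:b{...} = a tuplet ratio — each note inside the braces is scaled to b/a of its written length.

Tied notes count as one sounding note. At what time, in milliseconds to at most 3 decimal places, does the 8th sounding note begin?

note 8 onset = 24/5b = 2851.485ms

1. 0.0ms @ 0 + 339.463ms (4/7)
2. 339.463ms @ 4/7 + 678.925ms (8/7)
3. 1018.388ms @ 12/7 + 339.463ms (4/7)
4. 1357.85ms @ 16/7 + 339.463ms (4/7)
5. 1697.313ms @ 20/7 + 339.463ms (4/7)
6. 2036.775ms @ 24/7 + 339.463ms (4/7)
7. 2376.238ms @ 4 + 475.248ms (4/5)
8. 2851.485ms @ 24/5 + 475.248ms (4/5)
9. 3326.733ms @ 28/5 + 475.248ms (4/5)
10. 3801.98ms @ 32/5 + 475.248ms (4/5)
11. 4277.228ms @ 36/5 + 475.248ms (4/5)
12. 4752.475ms @ 8 + 339.463ms (4/7)
13. 5091.938ms @ 60/7 + 339.463ms (4/7)
14. 5431.4ms @ 64/7 + 339.463ms (4/7)
15. 5770.863ms @ 68/7 + 339.463ms (4/7)
16. 6110.325ms @ 72/7 + 339.463ms (4/7)
17. 6449.788ms @ 76/7 + 339.463ms (4/7)
18. 6789.25ms @ 80/7 + 339.463ms (4/7)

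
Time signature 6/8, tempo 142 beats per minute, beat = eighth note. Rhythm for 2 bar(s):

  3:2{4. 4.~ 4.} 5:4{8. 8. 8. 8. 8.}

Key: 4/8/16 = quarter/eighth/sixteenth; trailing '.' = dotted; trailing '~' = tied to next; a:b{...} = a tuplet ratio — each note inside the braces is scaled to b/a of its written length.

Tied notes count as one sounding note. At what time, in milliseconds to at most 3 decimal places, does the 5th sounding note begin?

1. 0.0ms @ 0 + 845.07ms (2)
2. 845.07ms @ 2 + 1690.141ms (4)
3. 2535.211ms @ 6 + 507.042ms (6/5)
4. 3042.254ms @ 36/5 + 507.042ms (6/5)
5. 3549.296ms @ 42/5 + 507.042ms (6/5)
6. 4056.338ms @ 48/5 + 507.042ms (6/5)
7. 4563.38ms @ 54/5 + 507.042ms (6/5)

note 5 onset = 42/5b = 3549.296ms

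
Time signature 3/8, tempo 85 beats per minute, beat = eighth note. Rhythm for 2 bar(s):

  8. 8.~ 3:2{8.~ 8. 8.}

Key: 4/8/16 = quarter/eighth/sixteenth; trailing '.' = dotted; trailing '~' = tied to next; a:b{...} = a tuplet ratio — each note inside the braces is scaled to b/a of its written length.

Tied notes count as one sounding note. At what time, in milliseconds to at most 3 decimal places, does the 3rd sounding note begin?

note 3 onset = 5b = 3529.412ms

1. 0.0ms @ 0 + 1058.824ms (3/2)
2. 1058.824ms @ 3/2 + 2470.588ms (7/2)
3. 3529.412ms @ 5 + 705.882ms (1)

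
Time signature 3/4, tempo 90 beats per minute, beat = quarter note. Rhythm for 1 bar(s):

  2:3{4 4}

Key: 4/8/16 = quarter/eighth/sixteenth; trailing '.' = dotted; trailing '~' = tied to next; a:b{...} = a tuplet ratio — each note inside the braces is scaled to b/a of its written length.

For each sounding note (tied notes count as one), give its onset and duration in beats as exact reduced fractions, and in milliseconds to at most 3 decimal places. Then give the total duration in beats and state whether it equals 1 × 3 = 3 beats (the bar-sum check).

1) 0.0ms=0b +1000.0ms=3/2b
2) 1000.0ms=3/2b +1000.0ms=3/2b
Σ=3b of 3 (90bpm 3/4) — PASS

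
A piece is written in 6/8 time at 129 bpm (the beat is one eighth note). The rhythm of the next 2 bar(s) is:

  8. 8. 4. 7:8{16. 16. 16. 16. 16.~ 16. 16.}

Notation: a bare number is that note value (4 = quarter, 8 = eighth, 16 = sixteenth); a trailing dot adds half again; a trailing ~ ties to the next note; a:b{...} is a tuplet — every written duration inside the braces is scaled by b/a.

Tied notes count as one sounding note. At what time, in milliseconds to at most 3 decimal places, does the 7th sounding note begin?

1. 0.0ms @ 0 + 697.674ms (3/2)
2. 697.674ms @ 3/2 + 697.674ms (3/2)
3. 1395.349ms @ 3 + 1395.349ms (3)
4. 2790.698ms @ 6 + 398.671ms (6/7)
5. 3189.369ms @ 48/7 + 398.671ms (6/7)
6. 3588.04ms @ 54/7 + 398.671ms (6/7)
7. 3986.711ms @ 60/7 + 398.671ms (6/7)
8. 4385.382ms @ 66/7 + 797.342ms (12/7)
9. 5182.724ms @ 78/7 + 398.671ms (6/7)

note 7 onset = 60/7b = 3986.711ms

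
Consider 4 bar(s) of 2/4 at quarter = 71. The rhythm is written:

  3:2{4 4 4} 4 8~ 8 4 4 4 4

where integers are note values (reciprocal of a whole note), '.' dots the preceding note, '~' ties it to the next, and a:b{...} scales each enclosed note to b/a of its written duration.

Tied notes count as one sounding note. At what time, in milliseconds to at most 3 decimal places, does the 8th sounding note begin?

note 8 onset = 6b = 5070.423ms

1. 0.0ms @ 0 + 563.38ms (2/3)
2. 563.38ms @ 2/3 + 563.38ms (2/3)
3. 1126.761ms @ 4/3 + 563.38ms (2/3)
4. 1690.141ms @ 2 + 845.07ms (1)
5. 2535.211ms @ 3 + 845.07ms (1)
6. 3380.282ms @ 4 + 845.07ms (1)
7. 4225.352ms @ 5 + 845.07ms (1)
8. 5070.423ms @ 6 + 845.07ms (1)
9. 5915.493ms @ 7 + 845.07ms (1)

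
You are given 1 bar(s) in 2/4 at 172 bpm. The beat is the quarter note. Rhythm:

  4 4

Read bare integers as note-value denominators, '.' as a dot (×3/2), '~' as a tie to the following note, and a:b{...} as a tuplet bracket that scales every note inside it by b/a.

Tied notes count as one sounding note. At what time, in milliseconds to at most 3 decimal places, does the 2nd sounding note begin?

note 2 onset = 1b = 348.837ms

1. 0.0ms @ 0 + 348.837ms (1)
2. 348.837ms @ 1 + 348.837ms (1)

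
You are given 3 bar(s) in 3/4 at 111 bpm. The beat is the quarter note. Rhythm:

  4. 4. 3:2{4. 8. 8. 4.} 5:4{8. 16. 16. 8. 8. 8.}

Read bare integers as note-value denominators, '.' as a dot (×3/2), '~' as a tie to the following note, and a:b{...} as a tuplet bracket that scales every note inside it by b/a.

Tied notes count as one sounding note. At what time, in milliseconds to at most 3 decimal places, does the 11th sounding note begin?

1. 0.0ms @ 0 + 810.811ms (3/2)
2. 810.811ms @ 3/2 + 810.811ms (3/2)
3. 1621.622ms @ 3 + 540.541ms (1)
4. 2162.162ms @ 4 + 270.27ms (1/2)
5. 2432.432ms @ 9/2 + 270.27ms (1/2)
6. 2702.703ms @ 5 + 540.541ms (1)
7. 3243.243ms @ 6 + 324.324ms (3/5)
8. 3567.568ms @ 33/5 + 162.162ms (3/10)
9. 3729.73ms @ 69/10 + 162.162ms (3/10)
10. 3891.892ms @ 36/5 + 324.324ms (3/5)
11. 4216.216ms @ 39/5 + 324.324ms (3/5)
12. 4540.541ms @ 42/5 + 324.324ms (3/5)

note 11 onset = 39/5b = 4216.216ms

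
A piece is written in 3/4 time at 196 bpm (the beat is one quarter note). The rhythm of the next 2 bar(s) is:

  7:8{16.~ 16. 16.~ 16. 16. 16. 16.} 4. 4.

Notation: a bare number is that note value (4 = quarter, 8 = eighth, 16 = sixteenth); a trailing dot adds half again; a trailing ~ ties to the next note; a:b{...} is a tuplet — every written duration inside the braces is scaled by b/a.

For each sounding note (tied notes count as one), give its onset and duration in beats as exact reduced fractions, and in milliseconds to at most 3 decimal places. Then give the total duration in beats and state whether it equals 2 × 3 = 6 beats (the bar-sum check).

1) 0.0ms=0b +262.391ms=6/7b
2) 262.391ms=6/7b +262.391ms=6/7b
3) 524.781ms=12/7b +131.195ms=3/7b
4) 655.977ms=15/7b +131.195ms=3/7b
5) 787.172ms=18/7b +131.195ms=3/7b
6) 918.367ms=3b +459.184ms=3/2b
7) 1377.551ms=9/2b +459.184ms=3/2b
Σ=6b of 6 (196bpm 3/4) — PASS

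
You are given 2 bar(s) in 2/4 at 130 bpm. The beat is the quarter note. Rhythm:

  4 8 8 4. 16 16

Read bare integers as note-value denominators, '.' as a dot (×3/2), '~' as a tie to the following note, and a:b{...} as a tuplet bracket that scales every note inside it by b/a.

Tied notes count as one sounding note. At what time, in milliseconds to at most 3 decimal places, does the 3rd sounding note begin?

1. 0.0ms @ 0 + 461.538ms (1)
2. 461.538ms @ 1 + 230.769ms (1/2)
3. 692.308ms @ 3/2 + 230.769ms (1/2)
4. 923.077ms @ 2 + 692.308ms (3/2)
5. 1615.385ms @ 7/2 + 115.385ms (1/4)
6. 1730.769ms @ 15/4 + 115.385ms (1/4)

note 3 onset = 3/2b = 692.308ms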